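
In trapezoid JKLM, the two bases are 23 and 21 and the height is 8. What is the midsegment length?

midsegment = (23 + 21) / 2 = 44 / 2 = 22

22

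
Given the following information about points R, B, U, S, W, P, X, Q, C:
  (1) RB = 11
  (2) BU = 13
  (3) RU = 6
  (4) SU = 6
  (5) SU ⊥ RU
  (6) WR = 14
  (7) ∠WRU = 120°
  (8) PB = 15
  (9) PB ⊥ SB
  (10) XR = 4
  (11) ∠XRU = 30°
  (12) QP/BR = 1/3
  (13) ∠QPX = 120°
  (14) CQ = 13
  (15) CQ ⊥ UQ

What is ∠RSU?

Step 1: By the law of cosines on triangle SUR: SR² = 6² + 6² − 2·6·6·cos(90°) = 72, so SR = 6·√2.
Step 2: By the inverse law of cosines on triangle RSU: cos(∠RSU) = ((6·√2)² + 6² − 6²) / (2·6·√2·6) = 72/101.82 = 0.7071, so ∠RSU = 45°.

Therefore, the measure of angle ∠RSU = 45°.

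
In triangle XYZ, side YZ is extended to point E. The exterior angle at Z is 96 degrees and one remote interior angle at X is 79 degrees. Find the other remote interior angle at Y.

The exterior angle theorem states that an exterior angle equals the sum of the two non-adjacent interior angles.
So 96 = 79 + angle Y, which gives angle Y = 96 - 79 = 17 degrees.

17 degrees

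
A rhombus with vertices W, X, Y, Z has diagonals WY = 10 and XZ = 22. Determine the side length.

In a rhombus, the diagonals bisect each other perpendicularly, creating four congruent right triangles.
Each triangle has legs 5 (half of 10) and 11 (half of 22).
The hypotenuse of each right triangle is a side of the rhombus:
side = sqrt(5^2 + 11^2) = sqrt(146)

sqrt(146)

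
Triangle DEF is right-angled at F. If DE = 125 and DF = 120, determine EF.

EF = sqrt(125^2 - 120^2) = sqrt(1225) = 35

35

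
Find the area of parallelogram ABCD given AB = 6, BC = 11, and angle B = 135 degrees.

The area of a parallelogram equals the product of two adjacent sides times the sine of the included angle.
This is because the height equals 11 * sin(135°) = 11*sqrt(2)/2.
Area = 6 * 11*sqrt(2)/2 = 33*sqrt(2)

33*sqrt(2)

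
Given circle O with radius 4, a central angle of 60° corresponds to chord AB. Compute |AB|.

Drop a perpendicular from the center to the chord, bisecting both the chord and the central angle.
Each half-chord = r sin(θ/2) = 4 sin(30°).
The full chord = 2 × 4 × sin(30°) = 4.

4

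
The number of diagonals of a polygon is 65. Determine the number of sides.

Using d = n(n - 3)/2, we solve 65 = n(n - 3)/2.
So n(n - 3) = 130.
Testing n = 13: 13 * 10 = 130 = 130. Correct.
The polygon has 13 sides.

13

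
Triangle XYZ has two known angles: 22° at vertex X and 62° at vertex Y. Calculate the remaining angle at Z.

The interior angles sum to 180°: angle Z = 180 - 22 - 62 = 96°.
The triangle is obtuse (angles 22°, 62°, 96°).

96 degrees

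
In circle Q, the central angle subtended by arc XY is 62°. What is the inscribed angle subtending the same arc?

An inscribed angle intercepts an arc from a point on the circle, while the central angle intercepts the same arc from the center.
The inscribed angle is always half the central angle: 62° / 2 = 31°.

31°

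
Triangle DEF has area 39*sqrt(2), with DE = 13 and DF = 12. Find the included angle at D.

Area = (1/2) * a * b * sin(C)
sin(C) = 2 * Area / (a * b)
sin(C) = 2 * 39*sqrt(2) / (13 * 12)
sin(C) = sqrt(2)/2
C = arcsin(sqrt(2)/2) = 45°
Since sin(180° - C) = sin(C), the obtuse angle 135° gives the same area, so C = 45° or C = 135°.

45° or 135°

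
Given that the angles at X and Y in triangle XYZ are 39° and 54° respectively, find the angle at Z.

Let angle Z = x. Then 39 + 54 + x = 180.
x = 180 - 93 = 87 degrees.

87 degrees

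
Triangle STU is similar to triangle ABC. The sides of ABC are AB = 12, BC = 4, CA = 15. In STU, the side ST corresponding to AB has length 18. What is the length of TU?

Since the triangles are similar, the ratio of corresponding sides is constant.
Scale factor k = ST / AB = 18 / 12 = 3/2
TU = k * BC = 3/2 * 4 = 6

6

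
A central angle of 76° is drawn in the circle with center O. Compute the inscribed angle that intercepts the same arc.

An inscribed angle intercepts an arc from a point on the circle, while the central angle intercepts the same arc from the center.
The inscribed angle is always half the central angle: 76° / 2 = 38°.

38°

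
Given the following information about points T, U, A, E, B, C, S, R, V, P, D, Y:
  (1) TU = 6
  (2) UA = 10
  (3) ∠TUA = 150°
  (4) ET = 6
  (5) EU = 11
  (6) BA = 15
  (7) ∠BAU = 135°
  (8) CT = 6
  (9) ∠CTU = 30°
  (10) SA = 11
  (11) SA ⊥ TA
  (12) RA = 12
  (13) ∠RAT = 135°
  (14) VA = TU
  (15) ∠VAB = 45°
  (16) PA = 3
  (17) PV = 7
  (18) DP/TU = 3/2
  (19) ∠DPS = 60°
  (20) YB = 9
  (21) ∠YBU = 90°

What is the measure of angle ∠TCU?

Step 1: By the law of cosines on triangle CTU: CU² = 6² + 6² − 2·6·6·cos(30°) = 9.65, so CU ≈ 3.11.
Step 2: By the inverse law of cosines on triangle TCU: cos(∠TCU) = (6² + 3.11² − 6²) / (2·6·3.11) = 9.65/37.27 = 0.2588, so ∠TCU = 75°.

Therefore, the measure of angle ∠TCU = 75°.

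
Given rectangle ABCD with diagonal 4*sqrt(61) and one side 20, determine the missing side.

The diagonal of a rectangle forms a right triangle with the two sides.
Rearranging the Pythagorean theorem: missing side = sqrt(d^2 - known^2).
= sqrt(976 - 400) = sqrt(576) = 24.

24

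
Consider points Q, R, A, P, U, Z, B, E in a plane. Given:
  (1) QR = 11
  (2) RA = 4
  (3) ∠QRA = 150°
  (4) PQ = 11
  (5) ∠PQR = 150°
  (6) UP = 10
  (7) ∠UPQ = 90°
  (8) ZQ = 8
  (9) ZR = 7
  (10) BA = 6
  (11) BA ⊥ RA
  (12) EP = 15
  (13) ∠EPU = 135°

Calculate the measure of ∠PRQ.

Step 1: By the law of cosines on triangle RQP: RP² = 11² + 11² − 2·11·11·cos(150°) = 451.58, so RP ≈ 21.25.
Step 2: By the inverse law of cosines on triangle PRQ: cos(∠PRQ) = (21.25² + 11² − 11²) / (2·21.25·11) = 451.58/467.51 = 0.9659, so ∠PRQ = 15°.

Therefore, the measure of angle ∠PRQ = 15°.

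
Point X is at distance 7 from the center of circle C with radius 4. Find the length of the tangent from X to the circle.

Let T be the point of tangency. Then CT ⊥ XT (radius ⊥ tangent).
In right triangle CTX: CX² = CT² + XT²
7² = 4² + XT²
XT² = 33, XT = sqrt(33)

sqrt(33)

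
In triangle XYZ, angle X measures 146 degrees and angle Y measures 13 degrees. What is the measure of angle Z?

Let angle Z = x. Then 146 + 13 + x = 180.
x = 180 - 159 = 21 degrees.

21 degrees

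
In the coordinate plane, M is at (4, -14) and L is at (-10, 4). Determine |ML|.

The horizontal distance is |-10 - 4| = 14 and the vertical distance is |4 - -14| = 18.
By the Pythagorean theorem, d = sqrt(14^2 + 18^2) = sqrt(520) = 2*sqrt(130).

2*sqrt(130)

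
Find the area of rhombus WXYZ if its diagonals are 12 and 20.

The diagonals of a rhombus divide it into four right triangles.
Each triangle has legs 12/ 2 = 6 and 20/2 = 10, so each has area (1/2)*6*10 = 30.
Four such triangles give total area = (d1 * d2) / 2 = 120.

120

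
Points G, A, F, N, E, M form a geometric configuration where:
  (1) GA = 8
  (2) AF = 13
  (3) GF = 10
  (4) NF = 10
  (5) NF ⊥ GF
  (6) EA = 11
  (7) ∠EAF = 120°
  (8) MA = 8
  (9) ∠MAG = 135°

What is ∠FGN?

Step 1: By the law of cosines on triangle GFN: GN² = 10² + 10² − 2·10·10·cos(90°) = 200, so GN = 10·√2.
Step 2: By the inverse law of cosines on triangle FGN: cos(∠FGN) = (10² + (10·√2)² − 10²) / (2·10·10·√2) = 200/282.84 = 0.7071, so ∠FGN = 45°.

Therefore, the measure of angle ∠FGN = 45°.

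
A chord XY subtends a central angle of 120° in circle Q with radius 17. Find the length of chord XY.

Chord = 2(17) sin(60°) = 17*sqrt(3)

17*sqrt(3)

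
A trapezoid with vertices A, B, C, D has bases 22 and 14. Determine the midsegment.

midsegment = (22 + 14) / 2 = 36 / 2 = 18

18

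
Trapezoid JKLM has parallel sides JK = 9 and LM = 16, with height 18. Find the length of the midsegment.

midsegment = (9 + 16) / 2 = 25 / 2 = 25/2

25/2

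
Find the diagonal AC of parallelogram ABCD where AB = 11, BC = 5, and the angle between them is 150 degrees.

The diagonal of a parallelogram can be found by treating two adjacent sides and the diagonal as a triangle.
Applying the law of cosines with sides 11, 5 and included angle 150°:
d^2 = 121 + 25 - 110*cos(150°) = 55*sqrt(3) + 146
d = sqrt(55*sqrt(3) + 146)

sqrt(55*sqrt(3) + 146)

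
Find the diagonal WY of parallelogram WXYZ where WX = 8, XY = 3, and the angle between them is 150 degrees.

Law of cosines: d^2 = 8^2 + 3^2 - 2(8)(3)cos(150°) = 24*sqrt(3) + 73, so d = sqrt(24*sqrt(3) + 73).

sqrt(24*sqrt(3) + 73)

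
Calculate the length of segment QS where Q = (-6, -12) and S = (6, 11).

d = sqrt((12)^2 + (23)^2) = sqrt(673)

sqrt(673)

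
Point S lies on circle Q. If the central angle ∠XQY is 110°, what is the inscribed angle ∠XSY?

An inscribed angle intercepts an arc from a point on the circle, while the central angle intercepts the same arc from the center.
The inscribed angle is always half the central angle: 110° / 2 = 55°.

55°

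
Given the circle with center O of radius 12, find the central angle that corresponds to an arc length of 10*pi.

The full circumference is 2πr = 24*pi.
The arc is 10*pi / 24*pi = 5/12 of the full circle.
So the central angle = 5/12 × 360° = 150°.

150°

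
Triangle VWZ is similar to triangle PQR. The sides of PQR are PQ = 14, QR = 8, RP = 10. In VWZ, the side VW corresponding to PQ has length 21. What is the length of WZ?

k = 21/14 = 3/2. WZ = 3/2 * 8 = 12.

12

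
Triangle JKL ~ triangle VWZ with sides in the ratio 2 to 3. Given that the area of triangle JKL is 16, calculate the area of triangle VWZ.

The ratio of areas of similar triangles = (side ratio)^2.
Side ratio = 2:3, so area ratio = 4:9.
Area of VWZ / Area of JKL = 9/4
Area of VWZ = 16 * 9/4 = 36

36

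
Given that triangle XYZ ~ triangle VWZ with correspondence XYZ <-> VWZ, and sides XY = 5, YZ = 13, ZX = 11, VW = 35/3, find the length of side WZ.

k = 35/3/5 = 7/3. WZ = 7/3 * 13 = 91/3.

91/3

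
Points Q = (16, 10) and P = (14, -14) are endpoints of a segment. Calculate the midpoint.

M = ((x₁ + x₂)/2, (y₁ + y₂)/2)
= ((16 + 14)/2, (10 + -14)/2)
= (30/2, -4/2) = (15, -2)

(15, -2)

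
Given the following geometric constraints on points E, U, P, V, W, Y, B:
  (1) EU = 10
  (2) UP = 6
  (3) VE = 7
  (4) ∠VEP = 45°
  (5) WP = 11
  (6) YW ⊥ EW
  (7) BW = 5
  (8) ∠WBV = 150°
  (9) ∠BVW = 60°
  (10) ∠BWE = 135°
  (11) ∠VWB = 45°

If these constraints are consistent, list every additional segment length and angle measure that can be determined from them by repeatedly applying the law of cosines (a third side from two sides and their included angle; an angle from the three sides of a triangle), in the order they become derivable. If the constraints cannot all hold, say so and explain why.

These constraints are not satisfiable: (8), (9) and (11) are the three interior angles of triangle WBV, which must sum to 180°, but 150° + 60° + 45° = 255°. No planar figure meets all of them, so nothing further can be derived.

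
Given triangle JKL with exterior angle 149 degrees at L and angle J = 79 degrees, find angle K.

angle K = 149 - 79 = 70 degrees (exterior angle theorem).

70 degrees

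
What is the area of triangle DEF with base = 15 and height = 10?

Area = (1/2)(15)(10) = 75

75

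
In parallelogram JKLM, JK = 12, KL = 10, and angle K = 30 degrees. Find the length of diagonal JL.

The diagonal of a parallelogram can be found by treating two adjacent sides and the diagonal as a triangle.
Applying the law of cosines with sides 12, 10 and included angle 30°:
d^2 = 144 + 100 - 240*cos(30°) = 244 - 120*sqrt(3)
d = 2*sqrt(61 - 30*sqrt(3))

2*sqrt(61 - 30*sqrt(3))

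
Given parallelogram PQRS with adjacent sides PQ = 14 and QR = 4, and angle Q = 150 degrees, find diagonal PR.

Using the law of cosines:
d^2 = 14^2 + 4^2 - 2(14)(4)cos(150 degrees)
d^2 = 196 + 16 - 112*-sqrt(3)/2
d^2 = 56*sqrt(3) + 212
d = 2*sqrt(14*sqrt(3) + 53)

2*sqrt(14*sqrt(3) + 53)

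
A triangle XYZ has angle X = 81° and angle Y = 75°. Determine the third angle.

Let angle Z = x. Then 81 + 75 + x = 180.
x = 180 - 156 = 24 degrees.

24 degrees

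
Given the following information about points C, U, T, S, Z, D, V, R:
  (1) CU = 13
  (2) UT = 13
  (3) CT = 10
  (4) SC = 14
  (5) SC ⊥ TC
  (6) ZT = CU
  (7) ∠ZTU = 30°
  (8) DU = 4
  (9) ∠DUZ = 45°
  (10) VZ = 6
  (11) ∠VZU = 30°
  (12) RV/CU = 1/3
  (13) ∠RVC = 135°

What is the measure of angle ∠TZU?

From the given relations: ZT = CU = 13.
Step 1: By the law of cosines on triangle ZTU: ZU² = 13² + 13² − 2·13·13·cos(30°) = 45.28, so ZU ≈ 6.73.
Step 2: By the inverse law of cosines on triangle TZU: cos(∠TZU) = (13² + 6.73² − 13²) / (2·13·6.73) = 45.28/174.96 = 0.2588, so ∠TZU = 75°.

Therefore, the measure of angle ∠TZU = 75°.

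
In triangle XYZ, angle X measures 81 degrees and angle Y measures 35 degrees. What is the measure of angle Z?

Let angle Z = x. Then 81 + 35 + x = 180.
x = 180 - 116 = 64 degrees.

64 degrees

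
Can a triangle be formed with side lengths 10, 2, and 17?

No.
The triangle inequality is violated: 10 + 2 = 12 ≤ 17.
These lengths cannot form a triangle.

No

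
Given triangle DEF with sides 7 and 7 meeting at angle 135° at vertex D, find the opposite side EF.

When two sides and the included angle are known, the law of cosines gives the third side.
c^2 = a^2 + b^2 - 2ab cos(C) generalizes the Pythagorean theorem to non-right triangles.
Here: EF^2 = 49 + 49 - 98*(-sqrt(2)/2) = 49*sqrt(2) + 98
EF = 7*sqrt(sqrt(2) + 2)

7*sqrt(sqrt(2) + 2)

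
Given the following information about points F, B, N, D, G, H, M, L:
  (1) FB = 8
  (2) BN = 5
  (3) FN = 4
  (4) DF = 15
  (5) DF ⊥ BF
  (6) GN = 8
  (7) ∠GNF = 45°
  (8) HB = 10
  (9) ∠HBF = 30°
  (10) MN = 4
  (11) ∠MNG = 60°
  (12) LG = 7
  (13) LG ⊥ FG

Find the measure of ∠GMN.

Step 1: By the law of cosines on triangle MNG: MG² = 4² + 8² − 2·4·8·cos(60°) = 48, so MG = 4·√3.
Step 2: By the inverse law of cosines on triangle GMN: cos(∠GMN) = ((4·√3)² + 4² − 8²) / (2·4·√3·4) = 0/55.43 = 0, so ∠GMN = 90°.

Therefore, the measure of angle ∠GMN = 90°.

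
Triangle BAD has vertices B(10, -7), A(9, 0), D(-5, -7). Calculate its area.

Using the Shoelace formula for a triangle:
Area = (1/2)|x0(y1 - y2) + x1(y2 - y0) + x2(y0 - y1)|
Area = (1/2)|10(0 - -7) + 9(-7 - -7) + -5(-7 - 0)|
Area = (1/2)|70 + 0 + 35|
Area = (1/2)|105|
Area = (1/2)(105)
Area = 105/2

105/2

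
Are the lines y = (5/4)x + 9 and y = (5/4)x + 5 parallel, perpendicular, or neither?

Slope of line 1: m1 = 5/4
Slope of line 2: m2 = 5/4
Since m1 = m2 = 5/4, the lines are parallel.

Parallel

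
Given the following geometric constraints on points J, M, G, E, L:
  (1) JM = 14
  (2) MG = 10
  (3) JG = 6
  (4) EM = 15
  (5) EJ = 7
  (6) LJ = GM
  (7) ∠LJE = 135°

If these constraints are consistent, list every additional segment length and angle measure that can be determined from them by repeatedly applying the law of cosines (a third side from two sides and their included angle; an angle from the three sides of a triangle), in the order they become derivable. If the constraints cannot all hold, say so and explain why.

The constraints are consistent. Derivable facts, in order:
After 1 step:
- EL ≈ 15.75
- ∠EJM = 84.14°
- ∠EMJ = 27.66°
- ∠GJM = 38.21°
- ∠GMJ = 21.79°
- ∠JEM = 68.2°
- ∠JGM = 120°
After 2 steps:
- ∠ELJ = 18.32°
- ∠JEL = 26.68°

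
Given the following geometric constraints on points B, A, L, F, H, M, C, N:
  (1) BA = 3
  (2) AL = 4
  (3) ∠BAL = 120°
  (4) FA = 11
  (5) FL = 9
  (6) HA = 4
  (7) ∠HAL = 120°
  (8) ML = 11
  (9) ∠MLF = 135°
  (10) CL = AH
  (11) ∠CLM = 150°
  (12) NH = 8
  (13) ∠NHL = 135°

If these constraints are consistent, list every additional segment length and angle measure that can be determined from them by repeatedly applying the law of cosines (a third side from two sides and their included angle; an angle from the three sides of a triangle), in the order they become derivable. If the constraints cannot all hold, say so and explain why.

The constraints are consistent. Derivable facts, in order:
After 1 step:
- BL = √37
- FM ≈ 18.49
- LH = 4·√3
- MC ≈ 14.6
- ∠AFL = 20.05°
- ∠ALF = 109.47°
- ∠FAL = 50.48°
After 2 steps:
- LN ≈ 13.8
- ∠ABL = 34.72°
- ∠AHL = 30°
- ∠ALB = 25.28°
- ∠ALH = 30°
- ∠CML = 7.87°
- ∠FML = 20.13°
- ∠LCM = 22.13°
- ∠LFM = 24.87°
After 3 steps:
- ∠HLN = 24.2°
- ∠HNL = 20.8°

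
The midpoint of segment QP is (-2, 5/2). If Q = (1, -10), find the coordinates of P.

Using the midpoint formula: M = ((x1 + x2)/2, (y1 + y2)/2)
We know M = (-2, 5/2) and Q = (1, -10)
For x: -2 = (1 + x2)/2, so x2 = 2*-2 - 1 = -5
For y: 5/2 = (-10 + y2)/2, so y2 = 2*5/2 - -10 = 15
P = (-5, 15)

(-5, 15)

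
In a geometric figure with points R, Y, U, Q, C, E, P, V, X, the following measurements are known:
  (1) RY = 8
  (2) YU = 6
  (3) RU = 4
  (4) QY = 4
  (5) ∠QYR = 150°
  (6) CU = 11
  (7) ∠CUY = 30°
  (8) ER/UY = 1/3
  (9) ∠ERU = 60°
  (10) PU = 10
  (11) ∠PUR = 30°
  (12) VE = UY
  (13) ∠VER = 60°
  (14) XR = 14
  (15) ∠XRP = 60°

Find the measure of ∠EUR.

From the given relations: ER = 1/3·UY = 1/3·6 = 2.
Step 1: By the law of cosines on triangle URE: UE² = 4² + 2² − 2·4·2·cos(60°) = 12, so UE = 2·√3.
Step 2: By the inverse law of cosines on triangle EUR: cos(∠EUR) = ((2·√3)² + 4² − 2²) / (2·2·√3·4) = 24/27.71 = 0.866, so ∠EUR = 30°.

Therefore, the measure of angle ∠EUR = 30°.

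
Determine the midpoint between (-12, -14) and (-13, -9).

M = ((x₁ + x₂)/2, (y₁ + y₂)/2)
= ((-12 + -13)/2, (-14 + -9)/2)
= (-25/2, -23/2) = (-25/2, -23/2)

(-25/2, -23/2)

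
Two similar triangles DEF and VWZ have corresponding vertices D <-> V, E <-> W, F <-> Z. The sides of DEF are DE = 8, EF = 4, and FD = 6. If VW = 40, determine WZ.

Similar triangles have proportional sides. Setting up the proportion:
VW / DE = WZ / EF
40 / 8 = WZ / 4
WZ = 4 * 40 / 8 = 20.

20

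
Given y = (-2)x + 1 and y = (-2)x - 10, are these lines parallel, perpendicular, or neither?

Slope of line 1: m1 = -2
Slope of line 2: m2 = -2
Two lines are parallel if and only if they have equal slopes (or both are vertical).
Here m1 = m2 = -2, confirming the lines are parallel.

Parallel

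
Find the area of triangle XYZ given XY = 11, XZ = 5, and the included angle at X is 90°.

When two sides and the included angle are known, the area formula is (1/2)ab sin(C).
The height from one side to the opposite vertex is 5 sin(90°) = 5.
Area = (1/2) * 11 * 5 = 55/2.

55/2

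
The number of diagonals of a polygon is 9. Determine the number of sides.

Using d = n(n - 3)/2, we solve 9 = n(n - 3)/2.
So n(n - 3) = 18.
Testing n = 6: 6 * 3 = 18 = 18. Correct.
The polygon has 6 sides.

6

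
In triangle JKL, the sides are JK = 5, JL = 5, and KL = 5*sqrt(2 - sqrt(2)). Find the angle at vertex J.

By the inverse law of cosines: cos(J) = (JK² + JL² - KL²) / (2 × JK × JL)
cos(J) = (5² + 5² - (5*sqrt(2 - sqrt(2)))²) / (2 × 5 × 5)
cos(J) = (25 + 25 - (50 - 25*sqrt(2))) / 50
cos(J) = sqrt(2)/2
J = arccos(sqrt(2)/2) = 45°

45°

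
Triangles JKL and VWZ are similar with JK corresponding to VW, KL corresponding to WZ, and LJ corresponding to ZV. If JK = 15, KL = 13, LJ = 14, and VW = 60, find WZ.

Similar triangles have proportional sides. Setting up the proportion:
VW / JK = WZ / KL
60 / 15 = WZ / 13
WZ = 13 * 60 / 15 = 52.

52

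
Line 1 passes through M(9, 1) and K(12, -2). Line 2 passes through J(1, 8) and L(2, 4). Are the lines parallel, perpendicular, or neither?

Slope of line 1: m1 = (-2 - 1)/(12 - 9) = -3/3 = -1
Slope of line 2: m2 = (4 - 8)/(2 - 1) = -4/1 = -4
For parallel lines we need equal slopes: -1 != -4.
For perpendicular lines we need m1*m2 = -1: (-1)(-4) = 4 != -1.
Since neither condition holds, the lines are neither parallel nor perpendicular.

Neither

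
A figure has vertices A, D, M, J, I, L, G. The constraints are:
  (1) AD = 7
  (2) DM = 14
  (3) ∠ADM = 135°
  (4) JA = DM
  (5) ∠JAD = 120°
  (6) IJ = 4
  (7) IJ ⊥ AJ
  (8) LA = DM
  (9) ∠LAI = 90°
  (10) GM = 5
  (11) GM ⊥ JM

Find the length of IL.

From the given relations: JA = DM = 14; LA = DM = 14.
Step 1: By the law of cosines on triangle IJA: IA² = 4² + 14² − 2·4·14·cos(90°) = 212, so IA = 2·√53.
Step 2: By the law of cosines on triangle IAL: IL² = (2·√53)² + 14² − 2·2·√53·14·cos(90°) = 408, so IL = 2·√102.

Therefore, the length of IL = 2·√102.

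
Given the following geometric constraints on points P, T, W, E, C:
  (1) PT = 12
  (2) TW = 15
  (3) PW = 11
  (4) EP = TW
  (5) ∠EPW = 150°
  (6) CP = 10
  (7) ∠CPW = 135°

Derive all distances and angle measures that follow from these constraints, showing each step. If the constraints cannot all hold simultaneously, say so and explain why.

The constraints are consistent.

From the given relations:
  EP = TW = 15

Step 1: From WP = 11, PE = 15, and ∠WPE = 150°, by the law of cosines:
  WE² = WP² + PE² - 2·WP·PE·cos(150°) = 121 + 225 + 285.8 = 631.8
  WE ≈ 25.14

Step 2: From WP = 11, PC = 10, and ∠WPC = 135°, by the law of cosines:
  WC² = WP² + PC² - 2·WP·PC·cos(135°) = 121 + 100 + 155.6 = 376.6
  WC ≈ 19.41

Step 3: From PT = 12, PW = 11, TW = 15, by the inverse law of cosines:
  cos(∠TPW) = (PT² + PW² - TW²) / (2·PT·PW)
  ∠TPW = 81.29°

Step 4: From TP = 12, TW = 15, PW = 11, by the inverse law of cosines:
  cos(∠PTW) = (TP² + TW² - PW²) / (2·TP·TW)
  ∠PTW = 46.46°

Step 5: From WP = 11, WT = 15, PT = 12, by the inverse law of cosines:
  cos(∠PWT) = (WP² + WT² - PT²) / (2·WP·WT)
  ∠PWT = 52.26°

Step 6: From WC = 19.41, WP = 11, CP = 10, by the inverse law of cosines:
  cos(∠CWP) = (WC² + WP² - CP²) / (2·WC·WP)
  ∠CWP = 21.37°

Step 7: From WE = 25.14, WP = 11, EP = 15, by the inverse law of cosines:
  cos(∠EWP) = (WE² + WP² - EP²) / (2·WE·WP)
  ∠EWP = 17.36°

Step 8: From EP = 15, EW = 25.14, PW = 11, by the inverse law of cosines:
  cos(∠PEW) = (EP² + EW² - PW²) / (2·EP·EW)
  ∠PEW = 12.64°

Step 9: From CP = 10, CW = 19.41, PW = 11, by the inverse law of cosines:
  cos(∠PCW) = (CP² + CW² - PW²) / (2·CP·CW)
  ∠PCW = 23.63°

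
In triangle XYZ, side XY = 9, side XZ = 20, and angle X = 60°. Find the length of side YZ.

Law of cosines: YZ^2 = 9^2 + 20^2 - 2(9)(20)cos(60°) = 301, so YZ = sqrt(301).

sqrt(301)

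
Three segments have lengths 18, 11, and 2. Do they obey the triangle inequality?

Check the triangle inequality: 11 + 2 = 13 ≤ 18.
Since the sum of two sides does not exceed the third, no triangle can be formed.

No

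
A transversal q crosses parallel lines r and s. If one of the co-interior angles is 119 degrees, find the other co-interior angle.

Co-interior (same-side interior) angles are between the parallel lines on the same side of the transversal.
Unlike corresponding or alternate interior angles, they are supplementary rather than equal.
So the angle = 180 - 119 = 61 degrees.

61 degrees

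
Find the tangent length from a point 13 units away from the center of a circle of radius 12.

The tangent, radius, and line from the external point to the center form a right triangle.
The right angle is where the tangent meets the radius.
By the Pythagorean theorem: tangent² + 12² = 13²
tangent² = 169 - 144 = 25
tangent = 5

5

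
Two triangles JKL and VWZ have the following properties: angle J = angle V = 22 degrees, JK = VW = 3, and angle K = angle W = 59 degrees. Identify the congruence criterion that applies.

The given information provides:
angle J = angle V = 22 degrees, JK = VW = 3, and angle K = angle W = 59 degrees
This matches the ASA congruence theorem.
Two pairs of corresponding angles and the included side are equal (Angle-Side-Angle).

ASA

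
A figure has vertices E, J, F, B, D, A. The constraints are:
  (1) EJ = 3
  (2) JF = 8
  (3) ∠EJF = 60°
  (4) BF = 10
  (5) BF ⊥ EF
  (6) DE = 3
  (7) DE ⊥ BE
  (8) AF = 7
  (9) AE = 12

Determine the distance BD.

Step 1: By the law of cosines on triangle EJF: EF² = 3² + 8² − 2·3·8·cos(60°) = 49, so EF = 7.
Step 2: By the law of cosines on triangle BFE: BE² = 10² + 7² − 2·10·7·cos(90°) = 149, so BE = √149.
Step 3: By the law of cosines on triangle BED: BD² = √149² + 3² − 2·√149·3·cos(90°) = 158, so BD = √158.

Therefore, the length of BD = √158.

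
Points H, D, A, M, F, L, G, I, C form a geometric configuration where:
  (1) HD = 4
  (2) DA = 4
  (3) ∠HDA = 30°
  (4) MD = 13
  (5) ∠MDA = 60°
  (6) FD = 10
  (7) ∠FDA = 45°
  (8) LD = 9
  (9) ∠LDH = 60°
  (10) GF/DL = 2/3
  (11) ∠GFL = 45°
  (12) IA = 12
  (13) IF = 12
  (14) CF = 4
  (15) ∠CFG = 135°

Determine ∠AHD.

Step 1: By the law of cosines on triangle HDA: HA² = 4² + 4² − 2·4·4·cos(30°) = 4.29, so HA ≈ 2.07.
Step 2: By the inverse law of cosines on triangle AHD: cos(∠AHD) = (2.07² + 4² − 4²) / (2·2.07·4) = 4.29/16.56 = 0.2588, so ∠AHD = 75°.

Therefore, the measure of angle ∠AHD = 75°.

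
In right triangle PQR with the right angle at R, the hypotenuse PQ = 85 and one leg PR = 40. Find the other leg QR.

QR = sqrt(85^2 - 40^2) = sqrt(5625) = 75

75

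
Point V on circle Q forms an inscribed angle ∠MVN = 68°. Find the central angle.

Central angle = 2 × 68° = 136° (inscribed angle theorem).

136°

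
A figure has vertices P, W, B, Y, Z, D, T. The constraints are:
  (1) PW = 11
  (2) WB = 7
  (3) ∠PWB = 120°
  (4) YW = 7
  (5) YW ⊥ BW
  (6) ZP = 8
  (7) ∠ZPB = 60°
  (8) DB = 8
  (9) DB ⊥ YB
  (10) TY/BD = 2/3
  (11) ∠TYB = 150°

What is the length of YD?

Step 1: By the law of cosines on triangle BWY: BY² = 7² + 7² − 2·7·7·cos(90°) = 98, so BY = 7·√2.
Step 2: By the law of cosines on triangle YBD: YD² = (7·√2)² + 8² − 2·7·√2·8·cos(90°) = 162, so YD = 9·√2.

Therefore, the length of YD = 9·√2.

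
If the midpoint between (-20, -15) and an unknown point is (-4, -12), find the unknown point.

Using the midpoint formula: M = ((x1 + x2)/2, (y1 + y2)/2)
We know M = (-4, -12) and J = (-20, -15)
For x: -4 = (-20 + x2)/2, so x2 = 2*-4 - -20 = 12
For y: -12 = (-15 + y2)/2, so y2 = 2*-12 - -15 = -9
M = (12, -9)

(12, -9)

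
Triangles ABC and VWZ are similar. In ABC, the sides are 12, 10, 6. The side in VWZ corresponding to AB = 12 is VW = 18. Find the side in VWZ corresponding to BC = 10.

k = 18/12 = 3/2. WZ = 3/2 * 10 = 15.

15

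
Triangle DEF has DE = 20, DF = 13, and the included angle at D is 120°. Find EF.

Law of cosines: EF^2 = 20^2 + 13^2 - 2(20)(13)cos(120°) = 829, so EF = sqrt(829).

sqrt(829)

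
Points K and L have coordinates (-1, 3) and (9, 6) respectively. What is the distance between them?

d = sqrt((9 - -1)^2 + (6 - 3)^2)
d = sqrt(10^2 + 3^2)
d = sqrt(100 + 9)
d = sqrt(109)

sqrt(109)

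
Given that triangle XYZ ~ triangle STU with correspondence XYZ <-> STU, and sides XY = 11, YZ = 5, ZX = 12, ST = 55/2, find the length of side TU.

Since the triangles are similar, the ratio of corresponding sides is constant.
Scale factor k = ST / XY = 55/2 / 11 = 5/2
TU = k * YZ = 5/2 * 5 = 25/2

25/2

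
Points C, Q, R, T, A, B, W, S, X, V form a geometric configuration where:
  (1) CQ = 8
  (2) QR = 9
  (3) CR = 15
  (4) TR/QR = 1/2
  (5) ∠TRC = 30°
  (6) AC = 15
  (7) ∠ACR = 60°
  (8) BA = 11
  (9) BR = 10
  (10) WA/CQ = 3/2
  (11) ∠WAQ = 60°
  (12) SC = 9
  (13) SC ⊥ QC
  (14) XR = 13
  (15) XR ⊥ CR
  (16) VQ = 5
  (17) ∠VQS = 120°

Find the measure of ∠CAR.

Step 1: By the law of cosines on triangle ACR: AR² = 15² + 15² − 2·15·15·cos(60°) = 225, so AR = 15.
Step 2: By the inverse law of cosines on triangle CAR: cos(∠CAR) = (15² + 15² − 15²) / (2·15·15) = 225/450 = 0.5, so ∠CAR = 60°.

Therefore, the measure of angle ∠CAR = 60°.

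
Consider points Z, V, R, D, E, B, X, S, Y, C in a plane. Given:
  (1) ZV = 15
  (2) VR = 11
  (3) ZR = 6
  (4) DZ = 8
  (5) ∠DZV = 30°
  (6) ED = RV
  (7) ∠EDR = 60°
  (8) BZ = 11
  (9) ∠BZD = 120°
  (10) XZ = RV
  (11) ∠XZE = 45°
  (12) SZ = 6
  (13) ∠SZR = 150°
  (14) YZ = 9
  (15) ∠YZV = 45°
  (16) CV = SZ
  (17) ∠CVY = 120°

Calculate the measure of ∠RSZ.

Step 1: By the law of cosines on triangle SZR: SR² = 6² + 6² − 2·6·6·cos(150°) = 134.35, so SR ≈ 11.59.
Step 2: By the inverse law of cosines on triangle RSZ: cos(∠RSZ) = (11.59² + 6² − 6²) / (2·11.59·6) = 134.35/139.09 = 0.9659, so ∠RSZ = 15°.

Therefore, the measure of angle ∠RSZ = 15°.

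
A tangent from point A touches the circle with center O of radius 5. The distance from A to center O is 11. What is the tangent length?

tangent = √(d² - r²) = √(11² - 5²) = √(121 - 25) = √96 = 4*sqrt(6)

4*sqrt(6)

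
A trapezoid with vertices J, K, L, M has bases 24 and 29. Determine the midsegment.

midsegment = (24 + 29) / 2 = 53 / 2 = 53/2

53/2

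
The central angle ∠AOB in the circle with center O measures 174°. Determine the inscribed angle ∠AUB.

An inscribed angle intercepts an arc from a point on the circle, while the central angle intercepts the same arc from the center.
The inscribed angle is always half the central angle: 174° / 2 = 87°.

87°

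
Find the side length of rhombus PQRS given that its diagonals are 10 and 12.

In a rhombus, the diagonals bisect each other perpendicularly, creating four congruent right triangles.
Each triangle has legs 5 (half of 10) and 6 (half of 12).
The hypotenuse of each right triangle is a side of the rhombus:
side = sqrt(5^2 + 6^2) = sqrt(61)

sqrt(61)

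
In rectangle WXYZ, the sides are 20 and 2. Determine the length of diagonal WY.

Using the Pythagorean theorem:
d² = 20² + 2² = 400 + 4 = 404
d = sqrt(404) = 2*sqrt(101)

2*sqrt(101)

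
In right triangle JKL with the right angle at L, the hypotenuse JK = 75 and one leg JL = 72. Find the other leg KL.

KL = sqrt(75^2 - 72^2) = sqrt(441) = 21

21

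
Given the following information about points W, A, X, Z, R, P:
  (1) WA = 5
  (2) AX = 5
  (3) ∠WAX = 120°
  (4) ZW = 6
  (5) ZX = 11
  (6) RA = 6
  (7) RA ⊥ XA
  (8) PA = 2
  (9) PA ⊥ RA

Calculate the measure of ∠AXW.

Step 1: By the law of cosines on triangle XAW: XW² = 5² + 5² − 2·5·5·cos(120°) = 75, so XW = 5·√3.
Step 2: By the inverse law of cosines on triangle AXW: cos(∠AXW) = (5² + (5·√3)² − 5²) / (2·5·5·√3) = 75/86.6 = 0.866, so ∠AXW = 30°.

Therefore, the measure of angle ∠AXW = 30°.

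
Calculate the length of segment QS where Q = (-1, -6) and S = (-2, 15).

d = sqrt((-2 - -1)^2 + (15 - -6)^2)
d = sqrt(-1^2 + 21^2)
d = sqrt(1 + 441)
d = sqrt(442)

sqrt(442)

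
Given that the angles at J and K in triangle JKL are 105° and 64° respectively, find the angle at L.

By the triangle angle sum property, the three interior angles of any triangle add up to 180°.
We know angle J = 105° and angle K = 64°, so their sum is 169°.
Therefore angle L = 180° - 169° = 11°.

11 degrees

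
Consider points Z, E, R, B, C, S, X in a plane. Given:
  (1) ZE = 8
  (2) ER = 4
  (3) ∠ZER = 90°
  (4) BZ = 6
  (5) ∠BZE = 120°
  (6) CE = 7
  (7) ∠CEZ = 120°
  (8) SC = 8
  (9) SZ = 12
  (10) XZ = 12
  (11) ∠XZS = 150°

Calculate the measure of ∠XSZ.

Step 1: By the law of cosines on triangle SZX: SX² = 12² + 12² − 2·12·12·cos(150°) = 537.42, so SX ≈ 23.18.
Step 2: By the inverse law of cosines on triangle XSZ: cos(∠XSZ) = (23.18² + 12² − 12²) / (2·23.18·12) = 537.42/556.37 = 0.9659, so ∠XSZ = 15°.

Therefore, the measure of angle ∠XSZ = 15°.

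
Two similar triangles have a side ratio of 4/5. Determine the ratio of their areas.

Area scales with the square of linear dimensions. If every length is multiplied by 4/5, then the area is multiplied by (4/5)^2 = 16/25.
The area ratio is 16:25.

16:25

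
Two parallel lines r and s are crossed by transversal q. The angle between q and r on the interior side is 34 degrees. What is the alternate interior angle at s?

Alternate interior angles lie on opposite sides of the transversal, between the parallel lines.
By the alternate interior angle theorem, they are equal: 34 degrees.

34 degrees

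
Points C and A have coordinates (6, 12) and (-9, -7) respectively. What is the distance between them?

d = sqrt((-15)^2 + (-19)^2) = sqrt(586)

sqrt(586)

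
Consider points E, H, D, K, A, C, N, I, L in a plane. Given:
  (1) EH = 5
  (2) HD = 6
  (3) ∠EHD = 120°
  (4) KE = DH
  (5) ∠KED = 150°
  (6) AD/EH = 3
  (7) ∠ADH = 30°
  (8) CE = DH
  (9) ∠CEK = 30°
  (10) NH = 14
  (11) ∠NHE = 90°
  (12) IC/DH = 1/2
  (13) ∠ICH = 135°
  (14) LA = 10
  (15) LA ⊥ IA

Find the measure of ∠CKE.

From the given relations: KE = DH = 6; CE = DH = 6.
Step 1: By the law of cosines on triangle KEC: KC² = 6² + 6² − 2·6·6·cos(30°) = 9.65, so KC ≈ 3.11.
Step 2: By the inverse law of cosines on triangle CKE: cos(∠CKE) = (3.11² + 6² − 6²) / (2·3.11·6) = 9.65/37.27 = 0.2588, so ∠CKE = 75°.

Therefore, the measure of angle ∠CKE = 75°.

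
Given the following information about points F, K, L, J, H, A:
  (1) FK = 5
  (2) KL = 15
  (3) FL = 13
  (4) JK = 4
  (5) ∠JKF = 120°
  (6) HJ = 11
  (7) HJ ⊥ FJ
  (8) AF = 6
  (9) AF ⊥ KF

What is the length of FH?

Step 1: By the law of cosines on triangle JKF: JF² = 4² + 5² − 2·4·5·cos(120°) = 61, so JF = √61.
Step 2: By the law of cosines on triangle FJH: FH² = √61² + 11² − 2·√61·11·cos(90°) = 182, so FH = √182.

Therefore, the length of FH = √182.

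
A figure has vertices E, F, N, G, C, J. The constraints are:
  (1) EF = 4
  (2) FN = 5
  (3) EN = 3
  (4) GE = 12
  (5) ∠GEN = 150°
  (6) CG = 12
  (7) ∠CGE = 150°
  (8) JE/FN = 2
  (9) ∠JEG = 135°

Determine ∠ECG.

Step 1: By the law of cosines on triangle CGE: CE² = 12² + 12² − 2·12·12·cos(150°) = 537.42, so CE ≈ 23.18.
Step 2: By the inverse law of cosines on triangle ECG: cos(∠ECG) = (23.18² + 12² − 12²) / (2·23.18·12) = 537.42/556.37 = 0.9659, so ∠ECG = 15°.

Therefore, the measure of angle ∠ECG = 15°.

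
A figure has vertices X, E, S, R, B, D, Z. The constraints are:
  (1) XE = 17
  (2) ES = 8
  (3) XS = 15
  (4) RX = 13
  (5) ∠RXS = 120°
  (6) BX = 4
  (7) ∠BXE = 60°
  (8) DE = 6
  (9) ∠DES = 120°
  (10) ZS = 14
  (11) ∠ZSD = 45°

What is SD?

Step 1: By the law of cosines on triangle SED: SD² = 8² + 6² − 2·8·6·cos(120°) = 148, so SD = 2·√37.

Therefore, the length of SD = 2·√37.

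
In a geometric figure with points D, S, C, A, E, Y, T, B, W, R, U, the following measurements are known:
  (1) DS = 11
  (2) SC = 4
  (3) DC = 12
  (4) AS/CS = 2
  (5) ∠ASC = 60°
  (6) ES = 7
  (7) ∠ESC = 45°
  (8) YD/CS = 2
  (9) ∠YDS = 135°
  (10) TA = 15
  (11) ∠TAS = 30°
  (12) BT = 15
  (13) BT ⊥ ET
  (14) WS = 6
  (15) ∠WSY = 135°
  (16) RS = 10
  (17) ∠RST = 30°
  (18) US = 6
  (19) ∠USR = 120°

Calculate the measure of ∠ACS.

From the given relations: AS = 2·CS = 2·4 = 8.
Step 1: By the law of cosines on triangle CSA: CA² = 4² + 8² − 2·4·8·cos(60°) = 48, so CA = 4·√3.
Step 2: By the inverse law of cosines on triangle ACS: cos(∠ACS) = ((4·√3)² + 4² − 8²) / (2·4·√3·4) = 0/55.43 = 0, so ∠ACS = 90°.

Therefore, the measure of angle ∠ACS = 90°.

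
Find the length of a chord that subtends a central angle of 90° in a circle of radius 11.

Drop a perpendicular from the center to the chord, bisecting both the chord and the central angle.
Each half-chord = r sin(θ/2) = 11 sin(45°).
The full chord = 2 × 11 × sin(45°) = 11*sqrt(2).

11*sqrt(2)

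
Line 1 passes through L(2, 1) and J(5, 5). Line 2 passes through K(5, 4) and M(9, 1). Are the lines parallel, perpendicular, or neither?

Slope of line 1: m1 = (5 - 1)/(5 - 2) = 4/3 = 4/3
Slope of line 2: m2 = (1 - 4)/(9 - 5) = -3/4 = -3/4
Two lines are perpendicular when the product of their slopes is -1 (negative reciprocals).
m1 * m2 = (4/3) * (-3/4) = -1, confirming perpendicularity.

Perpendicular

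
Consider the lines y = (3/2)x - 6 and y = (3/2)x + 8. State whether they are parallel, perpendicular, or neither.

Slope of line 1: m1 = 3/2
Slope of line 2: m2 = 3/2
Two lines are parallel if and only if they have equal slopes (or both are vertical).
Here m1 = m2 = 3/2, confirming the lines are parallel.

Parallel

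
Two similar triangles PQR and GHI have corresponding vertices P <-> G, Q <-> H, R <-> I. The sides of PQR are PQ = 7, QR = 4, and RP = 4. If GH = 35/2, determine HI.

Similar triangles have proportional sides. Setting up the proportion:
GH / PQ = HI / QR
35/2 / 7 = HI / 4
HI = 4 * 35/2 / 7 = 10.

10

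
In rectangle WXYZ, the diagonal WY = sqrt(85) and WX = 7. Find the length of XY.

The diagonal of a rectangle forms a right triangle with the two sides.
Rearranging the Pythagorean theorem: missing side = sqrt(d^2 - known^2).
= sqrt(85 - 49) = sqrt(36) = 6.

6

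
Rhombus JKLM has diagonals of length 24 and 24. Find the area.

Area of a rhombus = (d1 * d2) / 2
Area = (24 * 24) / 2
Area = 576 / 2
Area = 288

288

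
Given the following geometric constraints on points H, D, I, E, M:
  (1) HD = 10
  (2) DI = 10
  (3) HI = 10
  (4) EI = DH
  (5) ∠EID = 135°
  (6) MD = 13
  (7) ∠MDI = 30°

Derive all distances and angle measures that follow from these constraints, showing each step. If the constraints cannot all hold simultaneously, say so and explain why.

The constraints are consistent.

From the given relations:
  EI = DH = 10

Step 1: From DI = 10, IE = 10, and ∠DIE = 135°, by the law of cosines:
  DE² = DI² + IE² - 2·DI·IE·cos(135°) = 100 + 100 + 141.4 = 341.4
  DE ≈ 18.48

Step 2: From ID = 10, DM = 13, and ∠IDM = 30°, by the law of cosines:
  IM² = ID² + DM² - 2·ID·DM·cos(30°) = 100 + 169 - 225.2 = 43.83
  IM ≈ 6.62

Step 3: From HD = 10, HI = 10, DI = 10, by the inverse law of cosines:
  cos(∠DHI) = (HD² + HI² - DI²) / (2·HD·HI)
  ∠DHI = 60°

Step 4: From DH = 10, DI = 10, HI = 10, by the inverse law of cosines:
  cos(∠HDI) = (DH² + DI² - HI²) / (2·DH·DI)
  ∠HDI = 60°

Step 5: From ID = 10, IH = 10, DH = 10, by the inverse law of cosines:
  cos(∠DIH) = (ID² + IH² - DH²) / (2·ID·IH)
  ∠DIH = 60°

Step 6: From DE = 18.48, DI = 10, EI = 10, by the inverse law of cosines:
  cos(∠EDI) = (DE² + DI² - EI²) / (2·DE·DI)
  ∠EDI = 22.5°

Step 7: From ID = 10, IM = 6.62, DM = 13, by the inverse law of cosines:
  cos(∠DIM) = (ID² + IM² - DM²) / (2·ID·IM)
  ∠DIM = 100.96°

Step 8: From ED = 18.48, EI = 10, DI = 10, by the inverse law of cosines:
  cos(∠DEI) = (ED² + EI² - DI²) / (2·ED·EI)
  ∠DEI = 22.5°

Step 9: From MD = 13, MI = 6.62, DI = 10, by the inverse law of cosines:
  cos(∠DMI) = (MD² + MI² - DI²) / (2·MD·MI)
  ∠DMI = 49.04°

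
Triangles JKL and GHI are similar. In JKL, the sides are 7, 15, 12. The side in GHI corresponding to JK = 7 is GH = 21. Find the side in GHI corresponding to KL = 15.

k = 21/7 = 3. HI = 3 * 15 = 45.

45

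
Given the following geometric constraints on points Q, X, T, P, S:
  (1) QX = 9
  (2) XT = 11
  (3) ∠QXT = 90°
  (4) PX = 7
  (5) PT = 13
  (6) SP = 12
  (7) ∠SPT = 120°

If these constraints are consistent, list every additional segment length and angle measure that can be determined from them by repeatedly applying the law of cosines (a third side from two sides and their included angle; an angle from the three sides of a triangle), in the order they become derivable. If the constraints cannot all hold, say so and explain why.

The constraints are consistent. Derivable facts, in order:
After 1 step:
- QT ≈ 14.21
- TS ≈ 21.66
- ∠PTX = 32.58°
- ∠PXT = 89.63°
- ∠TPX = 57.79°
After 2 steps:
- ∠PST = 31.32°
- ∠PTS = 28.68°
- ∠QTX = 39.29°
- ∠TQX = 50.71°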